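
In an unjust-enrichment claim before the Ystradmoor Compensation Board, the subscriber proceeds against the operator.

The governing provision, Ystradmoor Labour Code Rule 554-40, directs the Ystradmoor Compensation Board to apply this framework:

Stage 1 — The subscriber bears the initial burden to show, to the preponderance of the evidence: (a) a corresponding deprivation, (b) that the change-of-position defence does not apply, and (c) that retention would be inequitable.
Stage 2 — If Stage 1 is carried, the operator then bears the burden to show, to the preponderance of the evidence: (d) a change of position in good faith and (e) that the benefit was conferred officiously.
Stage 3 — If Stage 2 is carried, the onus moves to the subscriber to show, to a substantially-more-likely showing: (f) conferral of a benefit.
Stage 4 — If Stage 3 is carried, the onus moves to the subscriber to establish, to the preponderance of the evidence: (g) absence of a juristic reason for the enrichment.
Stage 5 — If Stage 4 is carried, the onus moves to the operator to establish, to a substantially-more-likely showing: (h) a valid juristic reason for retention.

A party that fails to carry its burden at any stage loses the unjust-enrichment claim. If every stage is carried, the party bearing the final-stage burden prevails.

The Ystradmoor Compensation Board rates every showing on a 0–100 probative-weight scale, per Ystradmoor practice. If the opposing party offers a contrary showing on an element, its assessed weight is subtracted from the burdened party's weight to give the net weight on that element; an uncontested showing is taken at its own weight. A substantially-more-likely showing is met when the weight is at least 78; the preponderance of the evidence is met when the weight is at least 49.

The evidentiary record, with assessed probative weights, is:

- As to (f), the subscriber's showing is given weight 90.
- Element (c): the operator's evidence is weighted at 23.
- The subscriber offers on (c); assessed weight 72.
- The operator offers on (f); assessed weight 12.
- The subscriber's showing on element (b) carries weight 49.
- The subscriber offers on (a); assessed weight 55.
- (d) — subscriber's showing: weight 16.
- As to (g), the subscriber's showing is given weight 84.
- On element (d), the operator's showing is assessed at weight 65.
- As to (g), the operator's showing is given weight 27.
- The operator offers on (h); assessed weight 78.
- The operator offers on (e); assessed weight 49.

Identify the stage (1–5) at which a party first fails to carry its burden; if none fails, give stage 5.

Stage 1 (subscriber, the preponderance of the evidence, weight is at least 49): (a) 55 ≥ 49 — meets; (b) 49 ≥ 49 — meets; (c) net 72−23=49 ≥ 49 — meets.
  All elements met. The burden passes to the operator.
Stage 2 (operator, the preponderance of the evidence, weight is at least 49): (d) net 65−16=49 ≥ 49 — meets; (e) 49 ≥ 49 — meets.
  All elements met. The burden passes to the subscriber.
Stage 3 (subscriber, a substantially-more-likely showing, weight is at least 78): (f) net 90−12=78 ≥ 78 — meets.
  Stage 3 is satisfied; the subscriber continues to bear the burden.
Stage 4 (subscriber, the preponderance of the evidence, weight is at least 49): (g) net 84−27=57 ≥ 49 — meets.
  All elements met. The burden passes to the operator.
Stage 5 (operator, a substantially-more-likely showing, weight is at least 78): (h) 78 ≥ 78 — meets.
  The operator carries the last stage.
With every stage satisfied, the operator prevails.

stage 5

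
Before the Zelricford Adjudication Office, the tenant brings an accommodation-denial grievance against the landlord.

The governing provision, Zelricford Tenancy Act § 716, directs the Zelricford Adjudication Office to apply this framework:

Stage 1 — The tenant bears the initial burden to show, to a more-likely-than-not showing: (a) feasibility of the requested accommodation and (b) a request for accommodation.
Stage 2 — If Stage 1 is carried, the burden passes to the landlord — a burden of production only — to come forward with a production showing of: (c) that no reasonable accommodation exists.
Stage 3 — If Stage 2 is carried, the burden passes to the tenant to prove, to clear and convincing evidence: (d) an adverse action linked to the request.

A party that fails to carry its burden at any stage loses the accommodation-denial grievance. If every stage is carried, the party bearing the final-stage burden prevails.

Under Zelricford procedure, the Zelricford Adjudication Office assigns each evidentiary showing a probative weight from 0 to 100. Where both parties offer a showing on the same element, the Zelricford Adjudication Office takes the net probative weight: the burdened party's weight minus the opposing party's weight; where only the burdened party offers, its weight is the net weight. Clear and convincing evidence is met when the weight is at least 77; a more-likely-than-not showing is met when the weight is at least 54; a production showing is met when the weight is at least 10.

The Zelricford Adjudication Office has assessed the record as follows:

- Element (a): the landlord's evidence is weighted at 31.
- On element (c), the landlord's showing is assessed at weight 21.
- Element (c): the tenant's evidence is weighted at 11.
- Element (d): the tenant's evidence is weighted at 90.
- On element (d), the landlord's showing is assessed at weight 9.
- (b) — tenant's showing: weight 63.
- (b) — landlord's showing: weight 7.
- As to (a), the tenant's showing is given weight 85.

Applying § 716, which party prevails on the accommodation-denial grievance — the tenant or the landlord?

Stage 1 — burden on tenant; standard: a more-likely-than-not showing (weight is at least 54).
    (a): 85 − 31 = 54 ≥ 54 [met]
    (b): 63 − 7 = 56 ≥ 54 [met]
  All elements met. The burden passes to the landlord.
Stage 2 — burden on landlord; standard: a production showing (weight is at least 10).
    (c): 21 − 11 = 10 ≥ 10 [met]
  Stage 2 is satisfied; the onus moves to the tenant.
Stage 3 — burden on tenant; standard: clear and convincing evidence (weight is at least 77).
    (d): 90 − 9 = 81 ≥ 77 [met]
  All elements met at the final stage.
All stages carried — the tenant prevails.

tenant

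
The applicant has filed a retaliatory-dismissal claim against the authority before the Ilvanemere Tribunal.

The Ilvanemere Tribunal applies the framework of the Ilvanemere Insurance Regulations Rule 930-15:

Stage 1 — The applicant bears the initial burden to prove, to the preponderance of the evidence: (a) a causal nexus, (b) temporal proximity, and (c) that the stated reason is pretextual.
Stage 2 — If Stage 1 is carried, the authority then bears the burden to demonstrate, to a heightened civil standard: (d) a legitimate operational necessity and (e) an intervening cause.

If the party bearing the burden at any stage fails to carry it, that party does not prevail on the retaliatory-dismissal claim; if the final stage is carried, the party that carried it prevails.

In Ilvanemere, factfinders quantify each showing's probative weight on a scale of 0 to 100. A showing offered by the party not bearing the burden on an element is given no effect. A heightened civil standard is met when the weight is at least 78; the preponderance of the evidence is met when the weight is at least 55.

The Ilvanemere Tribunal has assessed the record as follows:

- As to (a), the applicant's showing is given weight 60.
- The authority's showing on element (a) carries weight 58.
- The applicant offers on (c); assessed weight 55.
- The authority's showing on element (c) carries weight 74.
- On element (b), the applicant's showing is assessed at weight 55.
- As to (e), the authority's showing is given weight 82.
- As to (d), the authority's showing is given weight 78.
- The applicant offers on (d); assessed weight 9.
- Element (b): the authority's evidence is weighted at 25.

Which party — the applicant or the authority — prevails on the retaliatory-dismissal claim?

authority

Stage 1 — burden on applicant; standard: the preponderance of the evidence (weight is at least 55).
    (a): 60 (authority's 58 disregarded) ≥ 55 [met]
    (b): 55 (authority's 25 disregarded) ≥ 55 [met]
    (c): 55 (authority's 74 disregarded) ≥ 55 [met]
  Stage 1 is satisfied; the onus moves to the authority.
Stage 2 — burden on authority; standard: a heightened civil standard (weight is at least 78).
    (d): 78 (applicant's 9 disregarded) ≥ 78 [met]
    (e): 82 ≥ 78 [met]
  All elements met at the final stage.
Every stage carried; the authority prevails.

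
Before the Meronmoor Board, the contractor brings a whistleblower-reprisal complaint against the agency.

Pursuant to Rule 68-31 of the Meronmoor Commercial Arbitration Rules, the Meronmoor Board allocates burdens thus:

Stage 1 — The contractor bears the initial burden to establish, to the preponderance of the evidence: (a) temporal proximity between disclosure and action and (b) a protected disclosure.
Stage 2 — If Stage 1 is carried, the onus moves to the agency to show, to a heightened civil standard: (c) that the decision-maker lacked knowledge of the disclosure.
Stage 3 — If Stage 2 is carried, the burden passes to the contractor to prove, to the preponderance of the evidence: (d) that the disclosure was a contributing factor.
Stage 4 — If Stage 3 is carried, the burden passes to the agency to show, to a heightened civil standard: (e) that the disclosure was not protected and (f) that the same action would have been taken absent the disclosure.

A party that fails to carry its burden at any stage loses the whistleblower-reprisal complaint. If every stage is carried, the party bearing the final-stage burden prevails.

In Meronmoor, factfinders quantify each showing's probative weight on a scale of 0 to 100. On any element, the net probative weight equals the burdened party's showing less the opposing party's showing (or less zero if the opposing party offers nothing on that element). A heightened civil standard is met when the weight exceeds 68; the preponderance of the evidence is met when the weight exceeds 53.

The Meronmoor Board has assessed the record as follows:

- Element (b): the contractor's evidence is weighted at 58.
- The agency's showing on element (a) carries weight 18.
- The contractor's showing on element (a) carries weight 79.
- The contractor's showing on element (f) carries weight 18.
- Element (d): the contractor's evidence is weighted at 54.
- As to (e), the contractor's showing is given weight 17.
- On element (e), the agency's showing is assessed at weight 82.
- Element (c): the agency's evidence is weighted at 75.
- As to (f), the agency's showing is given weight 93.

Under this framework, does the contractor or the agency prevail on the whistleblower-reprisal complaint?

Stage 1 (contractor, the preponderance of the evidence, weight exceeds 53): (a) net 79−18=61 > 53 — meets; (b) 58 > 53 — meets.
  Stage 1 carried; the burden shifts to the agency.
Stage 2 (agency, a heightened civil standard, weight exceeds 68): (c) 75 > 68 — meets.
  All elements met. The burden passes to the contractor.
Stage 3 (contractor, the preponderance of the evidence, weight exceeds 53): (d) 54 > 53 — meets.
  All elements met. The burden passes to the agency.
Stage 4 (agency, a heightened civil standard, weight exceeds 68): (e) net 82−17=65 ≤ 68 — fails; (f) net 93−18=75 > 68 — meets.
  The agency does not carry Stage 4.
The contractor prevails.

contractor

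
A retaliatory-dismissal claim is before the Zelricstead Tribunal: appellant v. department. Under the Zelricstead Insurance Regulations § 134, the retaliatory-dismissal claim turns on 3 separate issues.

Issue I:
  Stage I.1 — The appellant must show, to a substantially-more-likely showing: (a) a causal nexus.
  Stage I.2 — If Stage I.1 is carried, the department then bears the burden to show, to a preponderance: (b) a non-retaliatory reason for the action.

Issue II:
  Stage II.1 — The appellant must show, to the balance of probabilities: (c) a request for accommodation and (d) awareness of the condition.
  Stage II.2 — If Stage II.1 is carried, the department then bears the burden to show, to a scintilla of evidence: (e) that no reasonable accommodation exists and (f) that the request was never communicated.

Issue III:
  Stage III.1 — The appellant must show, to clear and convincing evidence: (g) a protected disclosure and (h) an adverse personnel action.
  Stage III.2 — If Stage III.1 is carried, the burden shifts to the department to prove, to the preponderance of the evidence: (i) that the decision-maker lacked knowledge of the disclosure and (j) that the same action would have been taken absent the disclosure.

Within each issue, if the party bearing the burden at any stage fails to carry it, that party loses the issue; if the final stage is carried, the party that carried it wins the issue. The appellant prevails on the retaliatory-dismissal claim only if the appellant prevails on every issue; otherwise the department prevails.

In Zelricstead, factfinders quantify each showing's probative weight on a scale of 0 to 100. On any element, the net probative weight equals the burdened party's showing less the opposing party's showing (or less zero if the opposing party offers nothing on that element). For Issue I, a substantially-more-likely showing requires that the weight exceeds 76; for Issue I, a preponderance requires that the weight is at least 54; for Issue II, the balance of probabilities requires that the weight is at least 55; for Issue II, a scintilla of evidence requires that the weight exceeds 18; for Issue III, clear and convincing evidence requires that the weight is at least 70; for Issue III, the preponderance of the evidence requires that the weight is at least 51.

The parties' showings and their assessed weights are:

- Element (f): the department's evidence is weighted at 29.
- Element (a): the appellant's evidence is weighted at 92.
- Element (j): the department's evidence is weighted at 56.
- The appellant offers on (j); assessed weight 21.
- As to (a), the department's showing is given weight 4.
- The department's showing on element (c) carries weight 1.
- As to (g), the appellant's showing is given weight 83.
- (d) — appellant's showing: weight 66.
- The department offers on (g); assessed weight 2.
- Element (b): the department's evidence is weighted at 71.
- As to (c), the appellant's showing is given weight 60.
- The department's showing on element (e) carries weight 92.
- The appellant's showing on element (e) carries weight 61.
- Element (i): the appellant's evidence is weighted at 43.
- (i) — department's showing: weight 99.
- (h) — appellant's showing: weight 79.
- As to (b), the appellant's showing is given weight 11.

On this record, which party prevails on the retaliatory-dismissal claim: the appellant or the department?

department

— Issue I —
Stage I.1 (appellant, a substantially-more-likely showing, weight exceeds 76): (a) net 92−4=88 > 76 — meets.
  Stage I.1 carried; the burden shifts to the department.
Stage I.2 (department, a preponderance, weight is at least 54): (b) net 71−11=60 ≥ 54 — meets.
  Stage I.2 carried; the final stage is satisfied.
With every stage satisfied, the department prevails on this issue.
— Issue II —
Stage II.1 — burden on appellant; standard: the balance of probabilities (weight is at least 55).
    (c): 60 − 1 = 59 ≥ 55 [met]
    (d): 66 ≥ 55 [met]
  Stage II.1 carried; the burden shifts to the department.
Stage II.2 — burden on department; standard: a scintilla of evidence (weight exceeds 18).
    (e): 92 − 61 = 31 > 18 [met]
    (f): 29 > 18 [met]
  All elements met at the final stage.
With every stage satisfied, the department prevails on this issue.
— Issue III —
Stage III.1 — burden on appellant; standard: clear and convincing evidence (weight is at least 70).
    (g): 83 − 2 = 81 ≥ 70 [met]
    (h): 79 ≥ 70 [met]
  Stage III.1 carried; the burden shifts to the department.
Stage III.2 — burden on department; standard: the preponderance of the evidence (weight is at least 51).
    (i): 99 − 43 = 56 ≥ 51 [met]
    (j): 56 − 21 = 35 < 51 [not met]
  Not every element is met, so the department fails to carry Stage III.2.
So the appellant prevails on this issue.
Per-issue: Issue I → department; Issue II → department; Issue III → appellant. The appellant must prevail on every issue; overall, the department prevails.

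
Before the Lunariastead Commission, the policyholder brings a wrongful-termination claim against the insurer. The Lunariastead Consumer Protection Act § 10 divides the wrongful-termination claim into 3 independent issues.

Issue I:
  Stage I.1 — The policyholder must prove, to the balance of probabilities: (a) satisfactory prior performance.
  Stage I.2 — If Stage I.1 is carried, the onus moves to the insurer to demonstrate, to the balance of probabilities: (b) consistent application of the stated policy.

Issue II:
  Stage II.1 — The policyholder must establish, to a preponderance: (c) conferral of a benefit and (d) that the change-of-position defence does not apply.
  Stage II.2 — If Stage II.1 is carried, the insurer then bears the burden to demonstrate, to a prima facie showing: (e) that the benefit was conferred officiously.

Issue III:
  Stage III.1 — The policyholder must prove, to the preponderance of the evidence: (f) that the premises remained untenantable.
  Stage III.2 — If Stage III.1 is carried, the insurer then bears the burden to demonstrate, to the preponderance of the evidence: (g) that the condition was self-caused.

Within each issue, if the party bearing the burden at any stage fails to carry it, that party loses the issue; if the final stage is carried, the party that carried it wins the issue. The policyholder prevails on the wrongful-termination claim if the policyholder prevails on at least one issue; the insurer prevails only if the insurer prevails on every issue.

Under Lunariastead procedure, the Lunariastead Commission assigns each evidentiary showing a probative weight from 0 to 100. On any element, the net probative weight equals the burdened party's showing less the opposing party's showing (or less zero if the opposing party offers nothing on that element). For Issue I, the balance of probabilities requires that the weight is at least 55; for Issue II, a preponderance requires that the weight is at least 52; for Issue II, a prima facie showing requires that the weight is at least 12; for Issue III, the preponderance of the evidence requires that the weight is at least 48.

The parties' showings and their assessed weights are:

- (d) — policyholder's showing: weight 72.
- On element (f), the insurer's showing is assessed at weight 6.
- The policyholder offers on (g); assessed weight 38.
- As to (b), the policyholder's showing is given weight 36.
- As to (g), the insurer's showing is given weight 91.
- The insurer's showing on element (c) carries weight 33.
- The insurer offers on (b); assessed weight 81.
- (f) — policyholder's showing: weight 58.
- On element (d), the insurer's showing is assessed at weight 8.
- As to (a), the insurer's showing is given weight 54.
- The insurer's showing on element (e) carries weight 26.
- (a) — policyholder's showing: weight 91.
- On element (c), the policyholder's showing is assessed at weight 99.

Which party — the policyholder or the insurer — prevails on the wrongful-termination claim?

— Issue I —
Stage I.1 (policyholder, the balance of probabilities, weight is at least 55): (a) net 91−54=37 < 55 — fails.
  The policyholder does not carry Stage I.1.
The insurer prevails on this issue.
— Issue II —
At Stage II.1 the policyholder must meet a preponderance (weight is at least 52): on (c) the weight is 99 less the opposing 33 gives net 66, which does reach 52, so (c) meets the standard; on (d) the weight is 72 less the opposing 8 gives net 64, which does reach 52, so (d) meets the standard.
  Stage II.1 is satisfied; the onus moves to the insurer.
At Stage II.2 the insurer must meet a prima facie showing (weight is at least 12): on (e) the weight is 26, ≥ 12, so (e) meets the standard.
  The insurer carries the last stage.
With every stage satisfied, the insurer prevails on this issue.
— Issue III —
At Stage III.1 the policyholder must meet the preponderance of the evidence (weight is at least 48): on (f) the weight is 58 less the opposing 6 gives net 52, ≥ 48, so (f) meets the standard.
  Stage III.1 carried; the burden shifts to the insurer.
At Stage III.2 the insurer must meet the preponderance of the evidence (weight is at least 48): on (g) the weight is 91 less the opposing 38 gives net 53, which does reach 48, so (g) meets the standard.
  All elements met at the final stage.
With every stage satisfied, the insurer prevails on this issue.
Per-issue: Issue I → insurer; Issue II → insurer; Issue III → insurer. The policyholder must prevail on at least one issue; overall, the insurer prevails.

insurer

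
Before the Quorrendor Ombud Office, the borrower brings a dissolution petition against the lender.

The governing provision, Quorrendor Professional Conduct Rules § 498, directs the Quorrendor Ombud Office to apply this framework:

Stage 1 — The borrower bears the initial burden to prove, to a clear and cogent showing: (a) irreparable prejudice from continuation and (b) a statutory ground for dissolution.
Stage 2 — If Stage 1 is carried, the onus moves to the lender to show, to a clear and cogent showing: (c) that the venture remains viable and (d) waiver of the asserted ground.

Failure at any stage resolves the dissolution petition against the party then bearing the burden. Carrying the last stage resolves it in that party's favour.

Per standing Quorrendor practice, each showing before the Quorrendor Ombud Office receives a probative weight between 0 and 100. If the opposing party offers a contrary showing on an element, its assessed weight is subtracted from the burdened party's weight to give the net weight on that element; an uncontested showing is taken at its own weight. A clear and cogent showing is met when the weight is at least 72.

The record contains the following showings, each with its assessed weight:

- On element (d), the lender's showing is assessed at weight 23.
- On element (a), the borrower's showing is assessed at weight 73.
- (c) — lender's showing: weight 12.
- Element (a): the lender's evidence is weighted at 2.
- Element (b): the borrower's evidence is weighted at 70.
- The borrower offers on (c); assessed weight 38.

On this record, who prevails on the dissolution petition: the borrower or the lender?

Stage 1 (borrower, a clear and cogent showing, weight is at least 72): (a) net 73−2=71 < 72 — fails; (b) 70 < 72 — fails.
  Stage 1 not carried; the borrower fails its burden.
So the lender prevails.

lender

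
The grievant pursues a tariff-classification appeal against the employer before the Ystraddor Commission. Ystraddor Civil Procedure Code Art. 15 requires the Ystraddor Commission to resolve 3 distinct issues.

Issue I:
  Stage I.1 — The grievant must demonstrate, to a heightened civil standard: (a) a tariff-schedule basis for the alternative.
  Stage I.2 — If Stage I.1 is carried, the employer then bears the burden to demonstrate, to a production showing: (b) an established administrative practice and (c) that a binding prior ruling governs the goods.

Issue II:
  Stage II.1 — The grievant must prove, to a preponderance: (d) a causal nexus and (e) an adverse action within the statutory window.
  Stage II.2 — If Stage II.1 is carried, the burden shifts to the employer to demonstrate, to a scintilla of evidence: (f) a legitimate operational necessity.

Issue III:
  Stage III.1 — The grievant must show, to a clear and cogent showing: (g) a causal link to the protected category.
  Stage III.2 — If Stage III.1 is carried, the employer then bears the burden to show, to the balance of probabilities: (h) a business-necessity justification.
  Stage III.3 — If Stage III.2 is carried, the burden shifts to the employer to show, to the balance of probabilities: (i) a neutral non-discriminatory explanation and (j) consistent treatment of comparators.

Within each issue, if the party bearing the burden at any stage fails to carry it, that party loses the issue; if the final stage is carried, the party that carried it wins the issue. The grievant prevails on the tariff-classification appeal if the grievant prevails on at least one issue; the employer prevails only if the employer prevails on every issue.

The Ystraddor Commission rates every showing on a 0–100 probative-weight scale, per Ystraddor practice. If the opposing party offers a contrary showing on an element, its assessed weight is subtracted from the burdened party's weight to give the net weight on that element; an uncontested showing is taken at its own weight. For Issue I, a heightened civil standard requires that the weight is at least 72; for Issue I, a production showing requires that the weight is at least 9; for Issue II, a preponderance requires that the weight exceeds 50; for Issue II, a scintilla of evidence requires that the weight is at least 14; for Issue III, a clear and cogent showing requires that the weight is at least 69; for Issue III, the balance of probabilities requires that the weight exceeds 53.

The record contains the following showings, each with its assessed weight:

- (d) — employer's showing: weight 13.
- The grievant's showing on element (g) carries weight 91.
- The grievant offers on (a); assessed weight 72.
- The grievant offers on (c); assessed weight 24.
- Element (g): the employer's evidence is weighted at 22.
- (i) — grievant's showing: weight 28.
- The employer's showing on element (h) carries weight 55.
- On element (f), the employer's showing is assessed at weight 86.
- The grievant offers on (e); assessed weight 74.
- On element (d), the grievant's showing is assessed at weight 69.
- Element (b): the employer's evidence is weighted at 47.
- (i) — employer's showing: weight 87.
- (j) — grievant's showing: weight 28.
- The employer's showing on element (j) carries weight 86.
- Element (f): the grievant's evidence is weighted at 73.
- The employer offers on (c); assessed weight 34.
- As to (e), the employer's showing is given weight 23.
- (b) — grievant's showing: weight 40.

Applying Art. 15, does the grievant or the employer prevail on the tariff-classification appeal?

grievant

— Issue I —
At Stage I.1 the grievant must meet a heightened civil standard (weight is at least 72): on (a) the weight is 72, which does reach 72, so (a) meets the standard.
  All elements met. The burden passes to the employer.
At Stage I.2 the employer must meet a production showing (weight is at least 9): on (b) the weight is 47 less the opposing 40 gives net 7, < 9, so (b) does not meet the standard; on (c) the weight is 34 less the opposing 24 gives net 10, which does reach 9, so (c) meets the standard.
  The employer does not carry Stage I.2.
The grievant prevails on this issue.
— Issue II —
At Stage II.1 the grievant must meet a preponderance (weight exceeds 50): on (d) the weight is 69 less the opposing 13 gives net 56, > 50, so (d) meets the standard; on (e) the weight is 74 less the opposing 23 gives net 51, > 50, so (e) meets the standard.
  Stage II.1 is satisfied; the onus moves to the employer.
At Stage II.2 the employer must meet a scintilla of evidence (weight is at least 14): on (f) the weight is 86 less the opposing 73 gives net 13, which does not reach 14, so (f) does not meet the standard.
  Stage II.2 not carried; the employer fails its burden.
So the grievant prevails on this issue.
— Issue III —
Stage III.1 — burden on grievant; standard: a clear and cogent showing (weight is at least 69).
    (g): 91 − 22 = 69 ≥ 69 [met]
  All elements met. The burden passes to the employer.
Stage III.2 — burden on employer; standard: the balance of probabilities (weight exceeds 53).
    (h): 55 > 53 [met]
  Stage III.2 carried; the burden remains with the employer.
Stage III.3 — burden on employer; standard: the balance of probabilities (weight exceeds 53).
    (i): 87 − 28 = 59 > 53 [met]
    (j): 86 − 28 = 58 > 53 [met]
  The employer carries the last stage.
All stages carried — the employer prevails on this issue.
Per-issue: Issue I → grievant; Issue II → grievant; Issue III → employer. The grievant must prevail on at least one issue; overall, the grievant prevails.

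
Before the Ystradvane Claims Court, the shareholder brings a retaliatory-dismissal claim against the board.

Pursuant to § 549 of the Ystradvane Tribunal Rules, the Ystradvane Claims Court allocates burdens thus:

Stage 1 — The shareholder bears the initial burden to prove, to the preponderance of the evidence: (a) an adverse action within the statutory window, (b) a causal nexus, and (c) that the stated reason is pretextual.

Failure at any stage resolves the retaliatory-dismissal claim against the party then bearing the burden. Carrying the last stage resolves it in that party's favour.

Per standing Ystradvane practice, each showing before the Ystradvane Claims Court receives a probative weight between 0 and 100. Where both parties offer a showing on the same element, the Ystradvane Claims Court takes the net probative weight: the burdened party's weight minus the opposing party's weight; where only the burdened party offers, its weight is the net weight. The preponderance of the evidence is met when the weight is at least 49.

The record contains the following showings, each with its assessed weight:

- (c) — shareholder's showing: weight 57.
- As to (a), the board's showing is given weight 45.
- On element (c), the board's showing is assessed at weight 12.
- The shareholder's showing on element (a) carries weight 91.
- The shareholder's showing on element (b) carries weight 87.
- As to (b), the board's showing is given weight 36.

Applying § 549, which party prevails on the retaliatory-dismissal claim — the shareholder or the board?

At Stage 1 the shareholder must meet the preponderance of the evidence (weight is at least 49): on (a) the weight is 91 less the opposing 45 gives net 46, which does not reach 49, so (a) does not meet the standard; on (b) the weight is 87 less the opposing 36 gives net 51, which does reach 49, so (b) meets the standard; on (c) the weight is 57 less the opposing 12 gives net 45, < 49, so (c) does not meet the standard.
  Stage 1 not carried; the shareholder fails its burden.
The board prevails.

board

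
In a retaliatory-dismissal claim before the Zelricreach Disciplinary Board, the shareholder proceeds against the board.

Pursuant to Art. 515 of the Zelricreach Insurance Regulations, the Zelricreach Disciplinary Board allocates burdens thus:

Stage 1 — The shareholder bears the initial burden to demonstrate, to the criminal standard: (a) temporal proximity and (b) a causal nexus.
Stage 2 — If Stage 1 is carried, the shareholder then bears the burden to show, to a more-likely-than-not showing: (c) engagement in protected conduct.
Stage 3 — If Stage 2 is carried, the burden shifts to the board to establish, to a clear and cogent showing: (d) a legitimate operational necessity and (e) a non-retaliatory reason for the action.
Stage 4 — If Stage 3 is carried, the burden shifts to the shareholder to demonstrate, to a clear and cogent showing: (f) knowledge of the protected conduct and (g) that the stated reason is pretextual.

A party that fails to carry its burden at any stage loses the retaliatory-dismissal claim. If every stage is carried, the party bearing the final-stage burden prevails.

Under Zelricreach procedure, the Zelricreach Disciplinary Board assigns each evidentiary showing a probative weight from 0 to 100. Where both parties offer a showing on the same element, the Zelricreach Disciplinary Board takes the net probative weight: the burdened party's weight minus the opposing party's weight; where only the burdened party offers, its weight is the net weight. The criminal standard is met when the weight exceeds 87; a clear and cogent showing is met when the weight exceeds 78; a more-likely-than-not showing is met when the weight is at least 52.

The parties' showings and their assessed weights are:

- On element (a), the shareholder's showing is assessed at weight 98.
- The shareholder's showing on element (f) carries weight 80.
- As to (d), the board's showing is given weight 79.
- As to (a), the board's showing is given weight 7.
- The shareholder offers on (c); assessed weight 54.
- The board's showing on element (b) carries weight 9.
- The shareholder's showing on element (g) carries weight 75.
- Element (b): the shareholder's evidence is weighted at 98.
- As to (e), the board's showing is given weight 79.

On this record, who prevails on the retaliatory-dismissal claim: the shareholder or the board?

At Stage 1 the shareholder must meet the criminal standard (weight exceeds 87): on (a) the weight is 98 less the opposing 7 gives net 91, which does exceed 87, so (a) meets the standard; on (b) the weight is 98 less the opposing 9 gives net 89, > 87, so (b) meets the standard.
  Stage 1 is satisfied; the shareholder continues to bear the burden.
At Stage 2 the shareholder must meet a more-likely-than-not showing (weight is at least 52): on (c) the weight is 54, ≥ 52, so (c) meets the standard.
  Stage 2 carried; the burden shifts to the board.
At Stage 3 the board must meet a clear and cogent showing (weight exceeds 78): on (d) the weight is 79, which does exceed 78, so (d) meets the standard; on (e) the weight is 79, which does exceed 78, so (e) meets the standard.
  Stage 3 is satisfied; the onus moves to the shareholder.
At Stage 4 the shareholder must meet a clear and cogent showing (weight exceeds 78): on (f) the weight is 80, which does exceed 78, so (f) meets the standard; on (g) the weight is 75, which does not exceed 78, so (g) does not meet the standard.
  Stage 4 not carried; the shareholder fails its burden.
So the board prevails.

board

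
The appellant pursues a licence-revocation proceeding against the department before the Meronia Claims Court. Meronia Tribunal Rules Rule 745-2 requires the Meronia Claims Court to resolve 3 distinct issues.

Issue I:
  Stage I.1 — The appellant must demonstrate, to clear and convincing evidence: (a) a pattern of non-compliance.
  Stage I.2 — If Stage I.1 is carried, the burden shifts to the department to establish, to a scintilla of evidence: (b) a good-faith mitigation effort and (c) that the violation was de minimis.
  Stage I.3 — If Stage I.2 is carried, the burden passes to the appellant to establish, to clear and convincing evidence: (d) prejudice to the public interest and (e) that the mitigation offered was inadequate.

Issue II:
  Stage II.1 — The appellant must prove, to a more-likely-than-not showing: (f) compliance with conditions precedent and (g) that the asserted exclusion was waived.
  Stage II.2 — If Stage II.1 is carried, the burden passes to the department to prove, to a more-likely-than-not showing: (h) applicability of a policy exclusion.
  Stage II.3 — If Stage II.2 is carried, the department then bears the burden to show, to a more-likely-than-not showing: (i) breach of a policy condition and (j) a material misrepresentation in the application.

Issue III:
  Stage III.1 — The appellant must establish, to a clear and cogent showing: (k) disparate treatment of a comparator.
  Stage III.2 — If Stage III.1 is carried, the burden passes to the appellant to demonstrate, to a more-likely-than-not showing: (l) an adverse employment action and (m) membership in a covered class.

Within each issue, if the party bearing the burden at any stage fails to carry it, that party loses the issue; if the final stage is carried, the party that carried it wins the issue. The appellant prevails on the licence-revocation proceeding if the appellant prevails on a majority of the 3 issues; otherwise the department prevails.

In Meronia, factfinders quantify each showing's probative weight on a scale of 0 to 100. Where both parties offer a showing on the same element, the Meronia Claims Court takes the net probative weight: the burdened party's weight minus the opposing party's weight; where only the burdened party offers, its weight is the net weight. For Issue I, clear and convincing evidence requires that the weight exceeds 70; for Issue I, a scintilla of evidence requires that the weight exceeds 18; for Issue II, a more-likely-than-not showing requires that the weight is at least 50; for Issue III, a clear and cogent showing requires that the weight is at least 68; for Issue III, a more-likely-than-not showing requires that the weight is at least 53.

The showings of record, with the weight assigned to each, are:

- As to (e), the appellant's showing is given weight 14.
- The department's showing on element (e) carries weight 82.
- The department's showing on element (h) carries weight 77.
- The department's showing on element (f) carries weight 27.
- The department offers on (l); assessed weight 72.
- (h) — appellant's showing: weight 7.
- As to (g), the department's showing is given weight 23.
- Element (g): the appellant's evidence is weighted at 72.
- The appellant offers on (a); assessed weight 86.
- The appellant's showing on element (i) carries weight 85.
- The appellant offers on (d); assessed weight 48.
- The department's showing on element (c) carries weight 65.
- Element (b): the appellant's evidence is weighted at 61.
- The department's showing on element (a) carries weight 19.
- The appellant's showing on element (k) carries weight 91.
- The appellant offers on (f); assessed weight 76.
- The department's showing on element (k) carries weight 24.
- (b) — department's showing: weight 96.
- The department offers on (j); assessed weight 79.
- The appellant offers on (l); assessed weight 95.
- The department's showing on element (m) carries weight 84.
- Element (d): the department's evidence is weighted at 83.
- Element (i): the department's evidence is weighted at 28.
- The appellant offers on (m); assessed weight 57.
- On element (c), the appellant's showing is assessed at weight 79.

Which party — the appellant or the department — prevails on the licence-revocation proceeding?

department

— Issue I —
At Stage I.1 the appellant must meet clear and convincing evidence (weight exceeds 70): on (a) the weight is 86 less the opposing 19 gives net 67, which does not exceed 70, so (a) does not meet the standard.
  Not every element is met, so the appellant fails to carry Stage I.1.
The department prevails on this issue.
— Issue II —
Stage II.1 — burden on appellant; standard: a more-likely-than-not showing (weight is at least 50).
    (f): 76 − 27 = 49 < 50 [not met]
    (g): 72 − 23 = 49 < 50 [not met]
  Not every element is met, so the appellant fails to carry Stage II.1.
The department prevails on this issue.
— Issue III —
At Stage III.1 the appellant must meet a clear and cogent showing (weight is at least 68): on (k) the weight is 91 less the opposing 24 gives net 67, which does not reach 68, so (k) does not meet the standard.
  Stage III.1 not carried; the appellant fails its burden.
The analysis ends at Stage III.1; the department prevails on this issue.
Per-issue: Issue I → department; Issue II → department; Issue III → department. The appellant must prevail on a majority of issues; overall, the department prevails.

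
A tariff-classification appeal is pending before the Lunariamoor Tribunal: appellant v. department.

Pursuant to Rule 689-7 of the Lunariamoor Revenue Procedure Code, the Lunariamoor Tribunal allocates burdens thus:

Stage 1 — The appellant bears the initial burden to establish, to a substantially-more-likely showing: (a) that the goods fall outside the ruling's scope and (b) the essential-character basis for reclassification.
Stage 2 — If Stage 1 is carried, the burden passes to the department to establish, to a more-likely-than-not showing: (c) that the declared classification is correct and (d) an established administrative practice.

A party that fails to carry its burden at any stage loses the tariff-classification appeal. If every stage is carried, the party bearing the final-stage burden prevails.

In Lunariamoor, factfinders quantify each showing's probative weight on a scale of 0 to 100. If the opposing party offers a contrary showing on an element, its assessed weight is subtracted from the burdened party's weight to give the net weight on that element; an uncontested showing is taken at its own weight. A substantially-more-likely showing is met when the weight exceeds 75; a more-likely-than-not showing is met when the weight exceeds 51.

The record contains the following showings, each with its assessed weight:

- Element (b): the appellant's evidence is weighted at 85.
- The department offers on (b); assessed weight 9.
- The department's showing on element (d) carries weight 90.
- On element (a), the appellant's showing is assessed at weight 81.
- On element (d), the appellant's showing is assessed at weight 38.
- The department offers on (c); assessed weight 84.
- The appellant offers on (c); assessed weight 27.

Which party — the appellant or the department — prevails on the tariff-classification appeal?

department

At Stage 1 the appellant must meet a substantially-more-likely showing (weight exceeds 75): on (a) the weight is 81, > 75, so (a) meets the standard; on (b) the weight is 85 less the opposing 9 gives net 76, > 75, so (b) meets the standard.
  Stage 1 is satisfied; the onus moves to the department.
At Stage 2 the department must meet a more-likely-than-not showing (weight exceeds 51): on (c) the weight is 84 less the opposing 27 gives net 57, which does exceed 51, so (c) meets the standard; on (d) the weight is 90 less the opposing 38 gives net 52, which does exceed 51, so (d) meets the standard.
  Stage 2 carried; the final stage is satisfied.
All stages carried — the department prevails.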